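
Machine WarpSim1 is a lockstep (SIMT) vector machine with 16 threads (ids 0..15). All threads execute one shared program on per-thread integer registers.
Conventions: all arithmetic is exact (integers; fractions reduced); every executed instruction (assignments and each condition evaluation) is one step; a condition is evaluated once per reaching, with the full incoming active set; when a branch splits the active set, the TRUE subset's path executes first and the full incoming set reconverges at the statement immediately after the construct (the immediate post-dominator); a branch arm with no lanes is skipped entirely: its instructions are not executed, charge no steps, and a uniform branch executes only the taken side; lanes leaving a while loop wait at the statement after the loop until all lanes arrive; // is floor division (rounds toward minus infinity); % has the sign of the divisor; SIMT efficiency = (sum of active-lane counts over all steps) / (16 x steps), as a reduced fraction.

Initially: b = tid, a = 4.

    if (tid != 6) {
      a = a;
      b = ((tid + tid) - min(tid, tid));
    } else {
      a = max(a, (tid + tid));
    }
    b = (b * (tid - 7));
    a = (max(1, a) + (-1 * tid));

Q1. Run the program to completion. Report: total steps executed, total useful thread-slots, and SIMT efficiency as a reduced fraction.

Answer: 6 steps, 79 useful, 79/96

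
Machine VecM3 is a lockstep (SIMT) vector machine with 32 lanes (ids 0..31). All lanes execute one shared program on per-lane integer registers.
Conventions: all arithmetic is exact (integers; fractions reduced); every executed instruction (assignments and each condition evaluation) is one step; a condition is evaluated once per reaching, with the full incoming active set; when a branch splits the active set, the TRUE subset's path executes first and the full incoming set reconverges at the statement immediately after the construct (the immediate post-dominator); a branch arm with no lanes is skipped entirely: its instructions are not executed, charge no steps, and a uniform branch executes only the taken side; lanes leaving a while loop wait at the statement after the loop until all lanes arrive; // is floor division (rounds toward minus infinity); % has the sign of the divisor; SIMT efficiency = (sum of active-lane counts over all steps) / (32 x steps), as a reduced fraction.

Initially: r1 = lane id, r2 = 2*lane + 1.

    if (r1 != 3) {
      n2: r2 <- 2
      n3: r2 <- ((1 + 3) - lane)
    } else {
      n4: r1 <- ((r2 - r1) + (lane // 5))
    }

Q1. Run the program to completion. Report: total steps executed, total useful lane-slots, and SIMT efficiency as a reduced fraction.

Answer: 4 steps, 95 useful, 95/128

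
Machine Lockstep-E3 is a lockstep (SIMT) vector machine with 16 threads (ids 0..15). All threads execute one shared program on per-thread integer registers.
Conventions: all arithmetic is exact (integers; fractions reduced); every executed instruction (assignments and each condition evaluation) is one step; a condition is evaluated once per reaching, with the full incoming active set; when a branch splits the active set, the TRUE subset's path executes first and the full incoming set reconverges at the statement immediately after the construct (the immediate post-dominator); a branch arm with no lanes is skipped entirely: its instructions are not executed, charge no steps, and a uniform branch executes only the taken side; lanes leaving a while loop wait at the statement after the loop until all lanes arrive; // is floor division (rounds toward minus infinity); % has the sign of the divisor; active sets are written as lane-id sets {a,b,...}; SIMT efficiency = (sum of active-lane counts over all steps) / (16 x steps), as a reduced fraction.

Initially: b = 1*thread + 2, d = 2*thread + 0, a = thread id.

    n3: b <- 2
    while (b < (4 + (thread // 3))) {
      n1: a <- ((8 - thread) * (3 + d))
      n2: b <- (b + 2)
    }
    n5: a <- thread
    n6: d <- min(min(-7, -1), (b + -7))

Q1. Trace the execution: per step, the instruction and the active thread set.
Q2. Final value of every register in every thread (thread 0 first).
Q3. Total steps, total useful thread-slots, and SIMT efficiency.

step 0: b <- 2                       {0,1,2,3,4,5,6,7,8,9,10,11,12,13,14,15}
step 1: eval (b < (4 + (thread // 3))) {0,1,2,3,4,5,6,7,8,9,10,11,12,13,14,15}
step 2: a <- ((8 - thread) * (3 + d)) {0,1,2,3,4,5,6,7,8,9,10,11,12,13,14,15}
step 3: b <- (b + 2)                 {0,1,2,3,4,5,6,7,8,9,10,11,12,13,14,15}
step 4: eval (b < (4 + (thread // 3))) {0,1,2,3,4,5,6,7,8,9,10,11,12,13,14,15}
step 5: a <- ((8 - thread) * (3 + d)) {3,4,5,6,7,8,9,10,11,12,13,14,15}
step 6: b <- (b + 2)                 {3,4,5,6,7,8,9,10,11,12,13,14,15}
step 7: eval (b < (4 + (thread // 3))) {3,4,5,6,7,8,9,10,11,12,13,14,15}
step 8: a <- ((8 - thread) * (3 + d)) {9,10,11,12,13,14,15}
step 9: b <- (b + 2)                 {9,10,11,12,13,14,15}
step 10: eval (b < (4 + (thread // 3))) {9,10,11,12,13,14,15}
step 11: a <- ((8 - thread) * (3 + d)) {15}
step 12: b <- (b + 2)                 {15}
step 13: eval (b < (4 + (thread // 3))) {15}
step 14: a <- thread                  {0,1,2,3,4,5,6,7,8,9,10,11,12,13,14,15}
step 15: d <- min(min(-7, -1), (b + -7)) {0,1,2,3,4,5,6,7,8,9,10,11,12,13,14,15}

Answer: 16 steps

b: 4,4,4,6,6,6,6,6,6,8,8,8,8,8,8,10
d: -7,-7,-7,-7,-7,-7,-7,-7,-7,-7,-7,-7,-7,-7,-7,-7
a: 0,1,2,3,4,5,6,7,8,9,10,11,12,13,14,15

steps = 16; useful = 175; efficiency = 175/256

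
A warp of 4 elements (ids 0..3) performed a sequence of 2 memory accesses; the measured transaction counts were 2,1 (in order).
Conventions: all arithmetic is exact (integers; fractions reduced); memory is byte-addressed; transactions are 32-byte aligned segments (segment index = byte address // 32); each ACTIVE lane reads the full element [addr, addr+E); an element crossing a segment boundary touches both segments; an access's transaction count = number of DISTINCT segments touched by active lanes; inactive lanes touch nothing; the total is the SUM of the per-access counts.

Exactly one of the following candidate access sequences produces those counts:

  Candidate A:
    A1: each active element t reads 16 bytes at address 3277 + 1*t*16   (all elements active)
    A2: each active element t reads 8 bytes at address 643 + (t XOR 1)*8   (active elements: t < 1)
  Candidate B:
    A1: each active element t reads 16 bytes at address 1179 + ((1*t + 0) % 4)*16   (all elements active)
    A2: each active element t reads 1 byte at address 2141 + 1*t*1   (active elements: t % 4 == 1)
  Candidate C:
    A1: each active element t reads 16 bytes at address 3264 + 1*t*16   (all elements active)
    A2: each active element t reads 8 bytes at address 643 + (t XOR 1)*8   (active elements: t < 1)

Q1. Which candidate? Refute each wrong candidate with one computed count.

A: A1 gives 3 transactions, not 2
B: A1 gives 3 transactions, not 2
C: all counts match (2,1)

Answer: C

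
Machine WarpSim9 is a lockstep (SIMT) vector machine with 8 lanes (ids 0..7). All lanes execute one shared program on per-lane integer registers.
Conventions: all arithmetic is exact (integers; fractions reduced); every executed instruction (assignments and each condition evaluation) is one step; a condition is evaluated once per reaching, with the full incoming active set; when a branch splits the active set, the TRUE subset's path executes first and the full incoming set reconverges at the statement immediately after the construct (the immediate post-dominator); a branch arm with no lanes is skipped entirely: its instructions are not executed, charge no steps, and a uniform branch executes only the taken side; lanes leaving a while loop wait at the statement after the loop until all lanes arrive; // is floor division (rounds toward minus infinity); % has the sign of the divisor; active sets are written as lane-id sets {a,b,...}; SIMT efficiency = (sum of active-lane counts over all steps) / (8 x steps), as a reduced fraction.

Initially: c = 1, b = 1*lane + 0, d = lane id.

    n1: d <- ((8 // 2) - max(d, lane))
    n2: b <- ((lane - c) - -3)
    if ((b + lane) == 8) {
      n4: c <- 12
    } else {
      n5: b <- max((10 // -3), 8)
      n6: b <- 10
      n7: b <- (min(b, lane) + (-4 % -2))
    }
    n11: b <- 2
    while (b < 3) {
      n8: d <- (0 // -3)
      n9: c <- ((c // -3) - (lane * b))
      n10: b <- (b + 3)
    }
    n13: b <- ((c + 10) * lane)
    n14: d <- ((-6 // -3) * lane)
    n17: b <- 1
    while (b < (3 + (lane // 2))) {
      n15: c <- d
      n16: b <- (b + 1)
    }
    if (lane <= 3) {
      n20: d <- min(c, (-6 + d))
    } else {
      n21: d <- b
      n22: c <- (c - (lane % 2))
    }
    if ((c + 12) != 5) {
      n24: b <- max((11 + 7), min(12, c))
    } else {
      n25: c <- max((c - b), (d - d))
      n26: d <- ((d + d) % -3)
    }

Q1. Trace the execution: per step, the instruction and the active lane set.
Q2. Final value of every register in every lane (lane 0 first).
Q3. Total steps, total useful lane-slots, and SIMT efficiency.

step 0: d <- ((8 // 2) - max(d, lane)) {0,1,2,3,4,5,6,7}
step 1: b <- ((lane - c) - -3)       {0,1,2,3,4,5,6,7}
step 2: eval ((b + lane) == 8)       {0,1,2,3,4,5,6,7}
step 3: c <- 12                      {3}
step 4: b <- max((10 // -3), 8)      {0,1,2,4,5,6,7}
step 5: b <- 10                      {0,1,2,4,5,6,7}
step 6: b <- (min(b, lane) + (-4 % -2)) {0,1,2,4,5,6,7}
step 7: b <- 2                       {0,1,2,3,4,5,6,7}
step 8: eval (b < 3)                 {0,1,2,3,4,5,6,7}
step 9: d <- (0 // -3)               {0,1,2,3,4,5,6,7}
step 10: c <- ((c // -3) - (lane * b)) {0,1,2,3,4,5,6,7}
step 11: b <- (b + 3)                 {0,1,2,3,4,5,6,7}
step 12: eval (b < 3)                 {0,1,2,3,4,5,6,7}
step 13: b <- ((c + 10) * lane)       {0,1,2,3,4,5,6,7}
step 14: d <- ((-6 // -3) * lane)     {0,1,2,3,4,5,6,7}
step 15: b <- 1                       {0,1,2,3,4,5,6,7}
step 16: eval (b < (3 + (lane // 2))) {0,1,2,3,4,5,6,7}
step 17: c <- d                       {0,1,2,3,4,5,6,7}
step 18: b <- (b + 1)                 {0,1,2,3,4,5,6,7}
step 19: eval (b < (3 + (lane // 2))) {0,1,2,3,4,5,6,7}
step 20: c <- d                       {0,1,2,3,4,5,6,7}
step 21: b <- (b + 1)                 {0,1,2,3,4,5,6,7}
step 22: eval (b < (3 + (lane // 2))) {0,1,2,3,4,5,6,7}
step 23: c <- d                       {2,3,4,5,6,7}
step 24: b <- (b + 1)                 {2,3,4,5,6,7}
step 25: eval (b < (3 + (lane // 2))) {2,3,4,5,6,7}
step 26: c <- d                       {4,5,6,7}
step 27: b <- (b + 1)                 {4,5,6,7}
step 28: eval (b < (3 + (lane // 2))) {4,5,6,7}
step 29: c <- d                       {6,7}
step 30: b <- (b + 1)                 {6,7}
step 31: eval (b < (3 + (lane // 2))) {6,7}
step 32: eval (lane <= 3)             {0,1,2,3,4,5,6,7}
step 33: d <- min(c, (-6 + d))        {0,1,2,3}
step 34: d <- b                       {4,5,6,7}
step 35: c <- (c - (lane % 2))        {4,5,6,7}
step 36: eval ((c + 12) != 5)         {0,1,2,3,4,5,6,7}
step 37: b <- max((11 + 7), min(12, c)) {0,1,2,3,4,5,6,7}

Answer: 38 steps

c: 0,2,4,6,8,9,12,13
b: 18,18,18,18,18,18,18,18
d: -6,-4,-2,0,5,5,6,6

steps = 38; useful = 246; efficiency = 246/304 = 123/152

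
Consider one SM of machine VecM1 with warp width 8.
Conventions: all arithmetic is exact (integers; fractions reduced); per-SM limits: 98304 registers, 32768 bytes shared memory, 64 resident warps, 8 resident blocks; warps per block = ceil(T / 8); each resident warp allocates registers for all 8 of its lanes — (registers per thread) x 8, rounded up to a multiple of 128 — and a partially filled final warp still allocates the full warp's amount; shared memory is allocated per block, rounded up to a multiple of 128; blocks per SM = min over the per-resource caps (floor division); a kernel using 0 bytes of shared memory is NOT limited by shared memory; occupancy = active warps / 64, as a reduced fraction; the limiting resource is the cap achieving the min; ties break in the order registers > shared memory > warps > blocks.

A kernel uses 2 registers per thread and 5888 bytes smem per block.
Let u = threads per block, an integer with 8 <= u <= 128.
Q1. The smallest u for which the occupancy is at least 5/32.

Answer: u = 9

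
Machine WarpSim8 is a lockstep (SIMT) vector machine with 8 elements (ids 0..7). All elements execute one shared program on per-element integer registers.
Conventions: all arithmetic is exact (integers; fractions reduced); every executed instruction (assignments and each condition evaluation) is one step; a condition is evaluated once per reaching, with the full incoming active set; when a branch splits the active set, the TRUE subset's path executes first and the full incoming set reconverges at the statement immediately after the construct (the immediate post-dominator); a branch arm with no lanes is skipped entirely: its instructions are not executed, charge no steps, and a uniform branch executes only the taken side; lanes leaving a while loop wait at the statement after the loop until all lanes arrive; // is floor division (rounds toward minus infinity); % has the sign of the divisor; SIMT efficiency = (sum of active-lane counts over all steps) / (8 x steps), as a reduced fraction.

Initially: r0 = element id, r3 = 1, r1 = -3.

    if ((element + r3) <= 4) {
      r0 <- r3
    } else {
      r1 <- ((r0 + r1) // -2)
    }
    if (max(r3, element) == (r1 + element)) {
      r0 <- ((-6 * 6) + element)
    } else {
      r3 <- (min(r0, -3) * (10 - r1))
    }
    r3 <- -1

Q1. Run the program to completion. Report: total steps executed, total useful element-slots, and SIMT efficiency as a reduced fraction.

Answer: 6 steps, 40 useful, 5/6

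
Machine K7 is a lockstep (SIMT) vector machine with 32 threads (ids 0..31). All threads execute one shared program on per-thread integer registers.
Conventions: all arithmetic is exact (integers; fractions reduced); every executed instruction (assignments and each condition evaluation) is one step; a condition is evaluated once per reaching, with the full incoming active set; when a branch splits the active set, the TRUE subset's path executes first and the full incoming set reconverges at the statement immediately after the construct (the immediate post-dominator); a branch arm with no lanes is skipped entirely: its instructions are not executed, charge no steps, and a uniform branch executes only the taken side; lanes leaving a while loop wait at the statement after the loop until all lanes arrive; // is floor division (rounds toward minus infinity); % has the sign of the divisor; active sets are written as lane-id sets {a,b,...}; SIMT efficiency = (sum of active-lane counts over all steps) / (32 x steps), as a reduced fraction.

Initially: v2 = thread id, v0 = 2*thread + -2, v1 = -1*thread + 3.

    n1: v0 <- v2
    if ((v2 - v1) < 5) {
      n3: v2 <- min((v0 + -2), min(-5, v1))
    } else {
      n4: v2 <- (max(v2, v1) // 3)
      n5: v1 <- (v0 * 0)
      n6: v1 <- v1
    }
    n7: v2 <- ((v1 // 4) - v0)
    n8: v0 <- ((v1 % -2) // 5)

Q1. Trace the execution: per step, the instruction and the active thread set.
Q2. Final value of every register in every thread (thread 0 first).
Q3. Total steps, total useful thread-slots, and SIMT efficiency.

step 0: v0 <- v2                     {0,1,2,3,4,5,6,7,8,9,10,11,12,13,14,15,16,17,18,19,20,21,22,23,24,25,26,27,28,29,30,31}
step 1: eval ((v2 - v1) < 5)         {0,1,2,3,4,5,6,7,8,9,10,11,12,13,14,15,16,17,18,19,20,21,22,23,24,25,26,27,28,29,30,31}
step 2: v2 <- min((v0 + -2), min(-5, v1)) {0,1,2,3}
step 3: v2 <- (max(v2, v1) // 3)     {4,5,6,7,8,9,10,11,12,13,14,15,16,17,18,19,20,21,22,23,24,25,26,27,28,29,30,31}
step 4: v1 <- (v0 * 0)               {4,5,6,7,8,9,10,11,12,13,14,15,16,17,18,19,20,21,22,23,24,25,26,27,28,29,30,31}
step 5: v1 <- v1                     {4,5,6,7,8,9,10,11,12,13,14,15,16,17,18,19,20,21,22,23,24,25,26,27,28,29,30,31}
step 6: v2 <- ((v1 // 4) - v0)       {0,1,2,3,4,5,6,7,8,9,10,11,12,13,14,15,16,17,18,19,20,21,22,23,24,25,26,27,28,29,30,31}
step 7: v0 <- ((v1 % -2) // 5)       {0,1,2,3,4,5,6,7,8,9,10,11,12,13,14,15,16,17,18,19,20,21,22,23,24,25,26,27,28,29,30,31}

Answer: 8 steps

v2: 0,-1,-2,-3,-4,-5,-6,-7,-8,-9,-10,-11,-12,-13,-14,-15,-16,-17,-18,-19,-20,-21,-22,-23,-24,-25,-26,-27,-28,-29,-30,-31
v0: -1,0,-1,0,0,0,0,0,0,0,0,0,0,0,0,0,0,0,0,0,0,0,0,0,0,0,0,0,0,0,0,0
v1: 3,2,1,0,0,0,0,0,0,0,0,0,0,0,0,0,0,0,0,0,0,0,0,0,0,0,0,0,0,0,0,0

steps = 8; useful = 216; efficiency = 216/256 = 27/32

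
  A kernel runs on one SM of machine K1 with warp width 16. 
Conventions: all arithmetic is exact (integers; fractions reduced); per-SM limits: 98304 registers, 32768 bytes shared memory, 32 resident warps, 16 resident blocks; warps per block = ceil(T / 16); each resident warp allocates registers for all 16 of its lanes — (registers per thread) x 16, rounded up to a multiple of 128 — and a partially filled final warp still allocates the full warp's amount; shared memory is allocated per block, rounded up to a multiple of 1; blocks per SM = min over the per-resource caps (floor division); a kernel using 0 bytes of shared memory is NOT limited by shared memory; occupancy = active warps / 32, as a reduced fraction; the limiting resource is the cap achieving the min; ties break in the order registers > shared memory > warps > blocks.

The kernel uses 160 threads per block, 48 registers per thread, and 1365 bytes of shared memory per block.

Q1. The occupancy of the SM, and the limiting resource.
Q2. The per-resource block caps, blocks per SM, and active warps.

Answer: occupancy 15/16, limited by warps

registers: 12 blocks
shared memory: 24 blocks
warps: 3 blocks
blocks: 16 blocks

Answer: 3 blocks, 30 active warps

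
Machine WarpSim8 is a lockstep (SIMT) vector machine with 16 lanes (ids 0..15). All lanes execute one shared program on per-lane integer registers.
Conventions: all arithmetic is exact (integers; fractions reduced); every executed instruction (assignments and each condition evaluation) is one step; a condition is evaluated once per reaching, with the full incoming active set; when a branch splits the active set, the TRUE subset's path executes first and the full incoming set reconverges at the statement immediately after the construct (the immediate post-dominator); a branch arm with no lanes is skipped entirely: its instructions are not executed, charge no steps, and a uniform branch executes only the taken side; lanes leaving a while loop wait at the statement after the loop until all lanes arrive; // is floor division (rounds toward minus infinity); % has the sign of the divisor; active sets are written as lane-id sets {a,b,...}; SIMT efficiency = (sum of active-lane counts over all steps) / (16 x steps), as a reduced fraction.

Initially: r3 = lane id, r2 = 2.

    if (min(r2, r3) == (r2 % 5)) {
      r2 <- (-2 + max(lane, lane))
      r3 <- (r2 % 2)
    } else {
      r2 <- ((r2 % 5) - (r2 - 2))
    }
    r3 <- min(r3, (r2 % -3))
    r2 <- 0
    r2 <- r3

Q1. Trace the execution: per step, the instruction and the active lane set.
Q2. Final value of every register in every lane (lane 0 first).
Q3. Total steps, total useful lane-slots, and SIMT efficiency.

step 0: eval (min(r2, r3) == (r2 % 5)) {0,1,2,3,4,5,6,7,8,9,10,11,12,13,14,15}
step 1: r2 <- (-2 + max(lane, lane)) {2,3,4,5,6,7,8,9,10,11,12,13,14,15}
step 2: r3 <- (r2 % 2)               {2,3,4,5,6,7,8,9,10,11,12,13,14,15}
step 3: r2 <- ((r2 % 5) - (r2 - 2))  {0,1}
step 4: r3 <- min(r3, (r2 % -3))     {0,1,2,3,4,5,6,7,8,9,10,11,12,13,14,15}
step 5: r2 <- 0                      {0,1,2,3,4,5,6,7,8,9,10,11,12,13,14,15}
step 6: r2 <- r3                     {0,1,2,3,4,5,6,7,8,9,10,11,12,13,14,15}

Answer: 7 steps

r3: -1,-1,0,-2,-1,0,-2,-1,0,-2,-1,0,-2,-1,0,-2
r2: -1,-1,0,-2,-1,0,-2,-1,0,-2,-1,0,-2,-1,0,-2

steps = 7; useful = 94; efficiency = 94/112 = 47/56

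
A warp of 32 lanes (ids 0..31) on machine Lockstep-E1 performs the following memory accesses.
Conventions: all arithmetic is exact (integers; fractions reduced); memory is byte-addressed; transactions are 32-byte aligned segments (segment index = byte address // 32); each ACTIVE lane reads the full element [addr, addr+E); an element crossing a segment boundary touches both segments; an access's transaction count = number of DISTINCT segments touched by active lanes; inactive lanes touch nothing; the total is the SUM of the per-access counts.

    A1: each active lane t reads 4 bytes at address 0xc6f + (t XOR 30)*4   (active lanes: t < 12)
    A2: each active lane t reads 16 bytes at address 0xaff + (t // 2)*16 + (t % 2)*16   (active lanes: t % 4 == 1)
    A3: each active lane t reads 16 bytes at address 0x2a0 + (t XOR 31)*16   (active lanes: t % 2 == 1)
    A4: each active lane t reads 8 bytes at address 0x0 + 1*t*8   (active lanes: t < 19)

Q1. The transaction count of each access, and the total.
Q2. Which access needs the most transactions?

A1: 3 transactions
A2: 8 transactions
A3: 16 transactions
A4: 5 transactions

Answer: 3,8,16,5; total 32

Answer: A3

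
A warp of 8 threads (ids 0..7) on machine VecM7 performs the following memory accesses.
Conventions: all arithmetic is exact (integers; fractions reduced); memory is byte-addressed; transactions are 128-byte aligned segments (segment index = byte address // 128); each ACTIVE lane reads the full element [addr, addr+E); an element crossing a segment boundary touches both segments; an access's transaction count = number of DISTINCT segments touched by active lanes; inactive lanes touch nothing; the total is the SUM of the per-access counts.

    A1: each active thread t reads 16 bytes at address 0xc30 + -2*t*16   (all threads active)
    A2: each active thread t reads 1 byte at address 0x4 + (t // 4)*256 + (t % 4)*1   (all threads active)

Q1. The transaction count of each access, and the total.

A1: 3 transactions
A2: 2 transactions

Answer: 3,2; total 5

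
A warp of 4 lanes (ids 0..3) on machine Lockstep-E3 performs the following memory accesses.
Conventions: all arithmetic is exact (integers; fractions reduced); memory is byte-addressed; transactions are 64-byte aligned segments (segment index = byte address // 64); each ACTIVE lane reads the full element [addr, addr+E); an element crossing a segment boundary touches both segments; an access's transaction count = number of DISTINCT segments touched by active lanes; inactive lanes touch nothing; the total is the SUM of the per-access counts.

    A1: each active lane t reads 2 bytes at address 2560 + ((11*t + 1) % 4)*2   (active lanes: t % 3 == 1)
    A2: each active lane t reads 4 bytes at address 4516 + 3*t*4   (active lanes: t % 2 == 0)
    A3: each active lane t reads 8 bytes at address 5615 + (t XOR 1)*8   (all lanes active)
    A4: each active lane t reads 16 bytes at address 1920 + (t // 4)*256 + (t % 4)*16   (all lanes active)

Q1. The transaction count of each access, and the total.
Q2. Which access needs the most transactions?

A1: 1 transaction
A2: 1 transaction
A3: 2 transactions
A4: 1 transaction

Answer: 1,1,2,1; total 5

Answer: A3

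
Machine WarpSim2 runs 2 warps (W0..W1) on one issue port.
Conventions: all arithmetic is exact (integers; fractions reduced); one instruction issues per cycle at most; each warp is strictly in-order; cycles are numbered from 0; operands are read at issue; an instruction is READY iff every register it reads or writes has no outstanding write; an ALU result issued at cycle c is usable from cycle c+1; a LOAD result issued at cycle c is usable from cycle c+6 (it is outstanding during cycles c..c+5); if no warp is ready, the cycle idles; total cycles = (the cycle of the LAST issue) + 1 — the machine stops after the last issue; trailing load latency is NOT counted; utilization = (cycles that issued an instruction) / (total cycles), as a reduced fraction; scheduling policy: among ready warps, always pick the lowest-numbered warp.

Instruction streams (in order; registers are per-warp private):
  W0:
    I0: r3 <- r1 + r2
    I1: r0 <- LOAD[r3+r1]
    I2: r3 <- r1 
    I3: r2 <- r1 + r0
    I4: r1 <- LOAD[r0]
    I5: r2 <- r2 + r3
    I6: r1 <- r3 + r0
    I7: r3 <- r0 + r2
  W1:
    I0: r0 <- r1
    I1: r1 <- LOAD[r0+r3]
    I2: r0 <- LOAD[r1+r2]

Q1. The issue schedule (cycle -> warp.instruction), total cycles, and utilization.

cycle 0: W0.I0
cycle 1: W0.I1
cycle 2: W0.I2
cycle 3: W1.I0
cycle 4: W1.I1
cycle 5: idle
cycle 6: idle
cycle 7: W0.I3
cycle 8: W0.I4
cycle 9: W0.I5
cycle 10: W1.I2
cycle 11: idle
cycle 12: idle
cycle 13: idle
cycle 14: W0.I6
cycle 15: W0.I7

Answer: 16 cycles, utilization 11/16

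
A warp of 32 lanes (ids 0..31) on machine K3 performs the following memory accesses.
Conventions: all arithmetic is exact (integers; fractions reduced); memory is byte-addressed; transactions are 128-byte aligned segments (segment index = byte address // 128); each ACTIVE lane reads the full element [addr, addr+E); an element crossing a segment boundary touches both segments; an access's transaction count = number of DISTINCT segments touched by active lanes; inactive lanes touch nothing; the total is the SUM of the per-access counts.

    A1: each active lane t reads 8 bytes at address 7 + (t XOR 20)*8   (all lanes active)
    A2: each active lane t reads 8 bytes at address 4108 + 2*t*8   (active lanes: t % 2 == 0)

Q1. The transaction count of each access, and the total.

A1: 3 transactions
A2: 4 transactions

Answer: 3,4; total 7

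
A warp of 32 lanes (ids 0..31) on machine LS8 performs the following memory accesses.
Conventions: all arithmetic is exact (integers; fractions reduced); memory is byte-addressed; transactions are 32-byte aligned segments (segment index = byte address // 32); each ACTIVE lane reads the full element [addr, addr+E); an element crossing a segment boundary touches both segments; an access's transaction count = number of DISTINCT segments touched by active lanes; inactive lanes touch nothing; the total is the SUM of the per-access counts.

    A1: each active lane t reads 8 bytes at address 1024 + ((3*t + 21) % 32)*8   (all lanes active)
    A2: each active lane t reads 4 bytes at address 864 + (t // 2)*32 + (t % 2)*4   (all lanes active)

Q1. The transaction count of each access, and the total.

A1: 8 transactions
A2: 16 transactions

Answer: 8,16; total 24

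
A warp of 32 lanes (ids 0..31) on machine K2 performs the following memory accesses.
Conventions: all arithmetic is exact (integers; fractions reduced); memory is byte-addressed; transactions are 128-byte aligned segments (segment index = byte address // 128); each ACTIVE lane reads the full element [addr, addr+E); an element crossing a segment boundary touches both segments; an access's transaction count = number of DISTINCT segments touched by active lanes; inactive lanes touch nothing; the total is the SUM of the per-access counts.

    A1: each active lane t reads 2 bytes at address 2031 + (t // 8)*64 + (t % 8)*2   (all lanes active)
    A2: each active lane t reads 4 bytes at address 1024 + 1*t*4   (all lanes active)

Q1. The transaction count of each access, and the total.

A1: 3 transactions
A2: 1 transaction

Answer: 3,1; total 4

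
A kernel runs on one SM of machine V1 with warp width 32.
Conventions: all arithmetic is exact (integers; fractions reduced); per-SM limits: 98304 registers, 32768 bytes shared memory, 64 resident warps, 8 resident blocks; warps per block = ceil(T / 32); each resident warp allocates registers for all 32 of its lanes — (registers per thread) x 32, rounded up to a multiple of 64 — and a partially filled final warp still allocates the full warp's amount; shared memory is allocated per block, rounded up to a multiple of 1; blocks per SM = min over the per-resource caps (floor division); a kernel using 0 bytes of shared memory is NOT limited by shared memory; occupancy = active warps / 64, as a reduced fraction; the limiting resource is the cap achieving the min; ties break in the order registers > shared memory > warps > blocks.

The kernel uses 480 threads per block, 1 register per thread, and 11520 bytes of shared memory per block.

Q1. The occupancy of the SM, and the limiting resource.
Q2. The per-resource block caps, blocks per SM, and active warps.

Answer: occupancy 15/32, limited by shared memory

registers: 102 blocks
shared memory: 2 blocks
warps: 4 blocks
blocks: 8 blocks

Answer: 2 blocks, 30 active warps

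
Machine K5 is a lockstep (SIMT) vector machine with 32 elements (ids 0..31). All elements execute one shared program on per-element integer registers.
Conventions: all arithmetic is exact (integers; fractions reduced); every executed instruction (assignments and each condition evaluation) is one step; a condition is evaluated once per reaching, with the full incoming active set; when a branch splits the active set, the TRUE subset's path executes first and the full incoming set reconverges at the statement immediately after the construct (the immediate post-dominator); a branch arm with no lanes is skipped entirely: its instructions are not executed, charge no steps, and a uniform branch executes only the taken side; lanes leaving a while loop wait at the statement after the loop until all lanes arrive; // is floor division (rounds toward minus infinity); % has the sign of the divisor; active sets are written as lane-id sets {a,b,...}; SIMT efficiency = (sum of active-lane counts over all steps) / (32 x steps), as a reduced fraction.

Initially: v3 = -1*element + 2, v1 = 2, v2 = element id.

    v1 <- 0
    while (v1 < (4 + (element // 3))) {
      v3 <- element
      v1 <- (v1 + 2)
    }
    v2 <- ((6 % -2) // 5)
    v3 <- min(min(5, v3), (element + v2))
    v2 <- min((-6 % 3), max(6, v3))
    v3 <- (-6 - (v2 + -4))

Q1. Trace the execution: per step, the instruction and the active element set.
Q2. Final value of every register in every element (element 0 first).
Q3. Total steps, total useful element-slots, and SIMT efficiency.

step 0: v1 <- 0                      {0,1,2,3,4,5,6,7,8,9,10,11,12,13,14,15,16,17,18,19,20,21,22,23,24,25,26,27,28,29,30,31}
step 1: eval (v1 < (4 + (element // 3))) {0,1,2,3,4,5,6,7,8,9,10,11,12,13,14,15,16,17,18,19,20,21,22,23,24,25,26,27,28,29,30,31}
step 2: v3 <- element                {0,1,2,3,4,5,6,7,8,9,10,11,12,13,14,15,16,17,18,19,20,21,22,23,24,25,26,27,28,29,30,31}
step 3: v1 <- (v1 + 2)               {0,1,2,3,4,5,6,7,8,9,10,11,12,13,14,15,16,17,18,19,20,21,22,23,24,25,26,27,28,29,30,31}
step 4: eval (v1 < (4 + (element // 3))) {0,1,2,3,4,5,6,7,8,9,10,11,12,13,14,15,16,17,18,19,20,21,22,23,24,25,26,27,28,29,30,31}
step 5: v3 <- element                {0,1,2,3,4,5,6,7,8,9,10,11,12,13,14,15,16,17,18,19,20,21,22,23,24,25,26,27,28,29,30,31}
step 6: v1 <- (v1 + 2)               {0,1,2,3,4,5,6,7,8,9,10,11,12,13,14,15,16,17,18,19,20,21,22,23,24,25,26,27,28,29,30,31}
step 7: eval (v1 < (4 + (element // 3))) {0,1,2,3,4,5,6,7,8,9,10,11,12,13,14,15,16,17,18,19,20,21,22,23,24,25,26,27,28,29,30,31}
step 8: v3 <- element                {3,4,5,6,7,8,9,10,11,12,13,14,15,16,17,18,19,20,21,22,23,24,25,26,27,28,29,30,31}
step 9: v1 <- (v1 + 2)               {3,4,5,6,7,8,9,10,11,12,13,14,15,16,17,18,19,20,21,22,23,24,25,26,27,28,29,30,31}
step 10: eval (v1 < (4 + (element // 3))) {3,4,5,6,7,8,9,10,11,12,13,14,15,16,17,18,19,20,21,22,23,24,25,26,27,28,29,30,31}
step 11: v3 <- element                {9,10,11,12,13,14,15,16,17,18,19,20,21,22,23,24,25,26,27,28,29,30,31}
step 12: v1 <- (v1 + 2)               {9,10,11,12,13,14,15,16,17,18,19,20,21,22,23,24,25,26,27,28,29,30,31}
step 13: eval (v1 < (4 + (element // 3))) {9,10,11,12,13,14,15,16,17,18,19,20,21,22,23,24,25,26,27,28,29,30,31}
step 14: v3 <- element                {15,16,17,18,19,20,21,22,23,24,25,26,27,28,29,30,31}
step 15: v1 <- (v1 + 2)               {15,16,17,18,19,20,21,22,23,24,25,26,27,28,29,30,31}
step 16: eval (v1 < (4 + (element // 3))) {15,16,17,18,19,20,21,22,23,24,25,26,27,28,29,30,31}
step 17: v3 <- element                {21,22,23,24,25,26,27,28,29,30,31}
step 18: v1 <- (v1 + 2)               {21,22,23,24,25,26,27,28,29,30,31}
step 19: eval (v1 < (4 + (element // 3))) {21,22,23,24,25,26,27,28,29,30,31}
step 20: v3 <- element                {27,28,29,30,31}
step 21: v1 <- (v1 + 2)               {27,28,29,30,31}
step 22: eval (v1 < (4 + (element // 3))) {27,28,29,30,31}
step 23: v2 <- ((6 % -2) // 5)        {0,1,2,3,4,5,6,7,8,9,10,11,12,13,14,15,16,17,18,19,20,21,22,23,24,25,26,27,28,29,30,31}
step 24: v3 <- min(min(5, v3), (element + v2)) {0,1,2,3,4,5,6,7,8,9,10,11,12,13,14,15,16,17,18,19,20,21,22,23,24,25,26,27,28,29,30,31}
step 25: v2 <- min((-6 % 3), max(6, v3)) {0,1,2,3,4,5,6,7,8,9,10,11,12,13,14,15,16,17,18,19,20,21,22,23,24,25,26,27,28,29,30,31}
step 26: v3 <- (-6 - (v2 + -4))       {0,1,2,3,4,5,6,7,8,9,10,11,12,13,14,15,16,17,18,19,20,21,22,23,24,25,26,27,28,29,30,31}

Answer: 27 steps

v3: -2,-2,-2,-2,-2,-2,-2,-2,-2,-2,-2,-2,-2,-2,-2,-2,-2,-2,-2,-2,-2,-2,-2,-2,-2,-2,-2,-2,-2,-2,-2,-2
v1: 4,4,4,6,6,6,6,6,6,8,8,8,8,8,8,10,10,10,10,10,10,12,12,12,12,12,12,14,14,14,14,14
v2: 0,0,0,0,0,0,0,0,0,0,0,0,0,0,0,0,0,0,0,0,0,0,0,0,0,0,0,0,0,0,0,0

steps = 27; useful = 639; efficiency = 639/864 = 71/96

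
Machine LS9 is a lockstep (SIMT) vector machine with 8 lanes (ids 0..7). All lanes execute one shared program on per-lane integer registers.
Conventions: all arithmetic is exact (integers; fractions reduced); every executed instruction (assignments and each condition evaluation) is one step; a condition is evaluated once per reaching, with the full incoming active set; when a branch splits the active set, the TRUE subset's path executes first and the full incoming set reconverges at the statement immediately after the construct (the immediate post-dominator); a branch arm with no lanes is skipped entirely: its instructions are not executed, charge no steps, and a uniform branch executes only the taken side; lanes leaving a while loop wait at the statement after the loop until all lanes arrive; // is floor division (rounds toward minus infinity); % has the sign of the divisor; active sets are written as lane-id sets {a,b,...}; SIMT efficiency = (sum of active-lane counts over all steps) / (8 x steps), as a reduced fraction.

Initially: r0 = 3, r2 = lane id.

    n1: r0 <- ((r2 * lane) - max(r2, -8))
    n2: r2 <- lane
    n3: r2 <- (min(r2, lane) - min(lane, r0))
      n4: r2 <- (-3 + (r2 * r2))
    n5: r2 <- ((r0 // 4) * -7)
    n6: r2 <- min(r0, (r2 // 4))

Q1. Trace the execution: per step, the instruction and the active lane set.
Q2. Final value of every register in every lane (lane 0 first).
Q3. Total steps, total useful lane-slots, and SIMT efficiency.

step 0: r0 <- ((r2 * lane) - max(r2, -8)) {0,1,2,3,4,5,6,7}
step 1: r2 <- lane                   {0,1,2,3,4,5,6,7}
step 2: r2 <- (min(r2, lane) - min(lane, r0)) {0,1,2,3,4,5,6,7}
step 3: r2 <- (-3 + (r2 * r2))       {0,1,2,3,4,5,6,7}
step 4: r2 <- ((r0 // 4) * -7)       {0,1,2,3,4,5,6,7}
step 5: r2 <- min(r0, (r2 // 4))     {0,1,2,3,4,5,6,7}

Answer: 6 steps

r0: 0,0,2,6,12,20,30,42
r2: 0,0,0,-2,-6,-9,-13,-18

steps = 6; useful = 48; efficiency = 48/48 = 1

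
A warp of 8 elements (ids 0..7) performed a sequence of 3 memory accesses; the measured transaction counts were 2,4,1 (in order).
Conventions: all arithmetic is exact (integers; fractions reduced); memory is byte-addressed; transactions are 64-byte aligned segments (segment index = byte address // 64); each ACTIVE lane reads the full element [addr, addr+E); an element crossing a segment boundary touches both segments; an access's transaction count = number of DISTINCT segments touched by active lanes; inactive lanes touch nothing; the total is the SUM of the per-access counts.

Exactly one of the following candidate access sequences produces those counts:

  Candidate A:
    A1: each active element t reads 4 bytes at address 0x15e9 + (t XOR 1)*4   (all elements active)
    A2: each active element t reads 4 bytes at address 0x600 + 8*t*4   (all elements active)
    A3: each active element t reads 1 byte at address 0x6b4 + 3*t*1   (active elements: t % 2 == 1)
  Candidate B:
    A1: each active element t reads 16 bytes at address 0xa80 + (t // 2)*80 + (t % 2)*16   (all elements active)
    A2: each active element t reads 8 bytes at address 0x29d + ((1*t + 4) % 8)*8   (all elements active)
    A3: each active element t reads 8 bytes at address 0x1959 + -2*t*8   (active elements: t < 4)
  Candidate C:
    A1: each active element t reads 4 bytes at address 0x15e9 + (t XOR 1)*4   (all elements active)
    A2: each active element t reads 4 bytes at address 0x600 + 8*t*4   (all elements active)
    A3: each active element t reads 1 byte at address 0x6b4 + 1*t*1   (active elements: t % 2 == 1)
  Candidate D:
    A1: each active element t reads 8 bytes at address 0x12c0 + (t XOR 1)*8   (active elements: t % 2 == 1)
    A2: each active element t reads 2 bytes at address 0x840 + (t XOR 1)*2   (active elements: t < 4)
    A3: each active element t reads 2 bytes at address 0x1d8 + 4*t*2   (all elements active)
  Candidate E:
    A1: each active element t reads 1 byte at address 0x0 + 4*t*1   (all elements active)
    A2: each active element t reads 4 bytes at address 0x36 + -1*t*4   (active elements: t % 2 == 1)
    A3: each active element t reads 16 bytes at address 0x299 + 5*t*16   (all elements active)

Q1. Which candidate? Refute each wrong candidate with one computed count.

A: A3 gives 2 transactions, not 1
B: A1 gives 5 transactions, not 2
D: A1 gives 1 transaction, not 2
E: A1 gives 1 transaction, not 2
C: all counts match (2,4,1)

Answer: C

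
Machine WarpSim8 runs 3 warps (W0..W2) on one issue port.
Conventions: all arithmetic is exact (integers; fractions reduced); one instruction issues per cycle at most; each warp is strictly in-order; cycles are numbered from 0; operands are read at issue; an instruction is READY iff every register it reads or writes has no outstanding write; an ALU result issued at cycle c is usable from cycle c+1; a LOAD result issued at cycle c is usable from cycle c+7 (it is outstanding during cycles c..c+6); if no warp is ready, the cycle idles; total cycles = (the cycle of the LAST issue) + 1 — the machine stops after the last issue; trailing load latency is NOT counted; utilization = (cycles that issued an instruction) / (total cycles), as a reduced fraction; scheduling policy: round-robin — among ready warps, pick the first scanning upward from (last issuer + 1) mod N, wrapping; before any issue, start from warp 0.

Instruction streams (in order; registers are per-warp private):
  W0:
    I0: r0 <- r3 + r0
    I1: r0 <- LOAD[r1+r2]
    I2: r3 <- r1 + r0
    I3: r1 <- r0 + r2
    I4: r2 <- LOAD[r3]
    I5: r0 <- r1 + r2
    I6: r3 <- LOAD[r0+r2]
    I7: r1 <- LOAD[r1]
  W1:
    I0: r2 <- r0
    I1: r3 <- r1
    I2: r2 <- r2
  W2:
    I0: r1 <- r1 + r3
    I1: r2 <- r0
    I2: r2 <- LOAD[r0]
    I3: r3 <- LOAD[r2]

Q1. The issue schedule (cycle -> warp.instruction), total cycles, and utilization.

cycle 0: W0.I0
cycle 1: W1.I0
cycle 2: W2.I0
cycle 3: W0.I1
cycle 4: W1.I1
cycle 5: W2.I1
cycle 6: W1.I2
cycle 7: W2.I2
cycle 8: idle
cycle 9: idle
cycle 10: W0.I2
cycle 11: W0.I3
cycle 12: W0.I4
cycle 13: idle
cycle 14: W2.I3
cycle 15: idle
cycle 16: idle
cycle 17: idle
cycle 18: idle
cycle 19: W0.I5
cycle 20: W0.I6
cycle 21: W0.I7

Answer: 22 cycles, utilization 15/22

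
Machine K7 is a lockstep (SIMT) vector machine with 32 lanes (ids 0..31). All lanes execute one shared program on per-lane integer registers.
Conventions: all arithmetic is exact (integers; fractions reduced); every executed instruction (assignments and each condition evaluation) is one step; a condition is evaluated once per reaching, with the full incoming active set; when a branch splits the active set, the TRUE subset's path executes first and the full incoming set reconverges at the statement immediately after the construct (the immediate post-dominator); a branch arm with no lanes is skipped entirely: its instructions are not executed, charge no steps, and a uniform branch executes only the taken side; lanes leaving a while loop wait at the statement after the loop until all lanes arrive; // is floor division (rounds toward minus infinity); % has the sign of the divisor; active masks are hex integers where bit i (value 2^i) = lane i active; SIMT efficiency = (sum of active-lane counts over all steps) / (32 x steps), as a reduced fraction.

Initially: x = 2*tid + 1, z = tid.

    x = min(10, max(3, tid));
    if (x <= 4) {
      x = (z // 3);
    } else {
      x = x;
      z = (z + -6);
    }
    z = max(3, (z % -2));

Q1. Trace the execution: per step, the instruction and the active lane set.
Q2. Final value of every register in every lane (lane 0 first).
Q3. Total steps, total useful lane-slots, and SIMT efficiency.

step 0: x <- min(10, max(3, tid))    0xffffffff
step 1: eval (x <= 4)                0xffffffff
step 2: x <- (z // 3)                0x0000001f
step 3: x <- x                       0xffffffe0
step 4: z <- (z + -6)                0xffffffe0
step 5: z <- max(3, (z % -2))        0xffffffff

Answer: 6 steps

x: 0,0,0,1,1,5,6,7,8,9,10,10,10,10,10,10,10,10,10,10,10,10,10,10,10,10,10,10,10,10,10,10
z: 3,3,3,3,3,3,3,3,3,3,3,3,3,3,3,3,3,3,3,3,3,3,3,3,3,3,3,3,3,3,3,3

steps = 6; useful = 155; efficiency = 155/192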